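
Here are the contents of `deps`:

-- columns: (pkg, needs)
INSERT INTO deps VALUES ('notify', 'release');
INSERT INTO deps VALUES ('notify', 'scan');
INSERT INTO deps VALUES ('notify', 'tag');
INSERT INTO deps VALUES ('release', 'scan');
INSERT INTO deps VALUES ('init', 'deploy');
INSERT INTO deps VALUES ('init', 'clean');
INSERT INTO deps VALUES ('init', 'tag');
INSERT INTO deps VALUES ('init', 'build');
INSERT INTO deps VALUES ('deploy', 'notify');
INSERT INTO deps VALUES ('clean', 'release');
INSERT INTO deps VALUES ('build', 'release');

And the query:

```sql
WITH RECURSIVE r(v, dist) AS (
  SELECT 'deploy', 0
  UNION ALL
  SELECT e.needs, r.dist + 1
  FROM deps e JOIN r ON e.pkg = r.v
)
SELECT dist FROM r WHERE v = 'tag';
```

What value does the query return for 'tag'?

Base: (deploy, dist=0).
Iteration 1: edges from {deploy} -> (notify, dist=1).
Iteration 2: edges from {notify} -> (release, dist=2), (scan, dist=2), (tag, dist=2).
Iteration 3: edges from {release,scan,tag} -> (scan, dist=3).
Iteration 4: no outgoing edges from {scan}; recursion stops.

2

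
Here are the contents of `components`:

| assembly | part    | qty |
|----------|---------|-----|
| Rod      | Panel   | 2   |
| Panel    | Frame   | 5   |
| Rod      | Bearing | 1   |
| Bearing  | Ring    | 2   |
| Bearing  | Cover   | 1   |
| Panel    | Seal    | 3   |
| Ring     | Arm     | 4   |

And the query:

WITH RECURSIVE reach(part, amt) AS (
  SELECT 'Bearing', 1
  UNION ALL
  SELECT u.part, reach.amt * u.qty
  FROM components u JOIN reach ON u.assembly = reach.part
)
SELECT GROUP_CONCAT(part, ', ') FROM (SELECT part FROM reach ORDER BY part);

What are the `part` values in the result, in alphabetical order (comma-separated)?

Base: (Bearing, amt=1).
Iteration 1: components of {Bearing} -> Cover = 1*1 = 1, Ring = 1*2 = 2.
Iteration 2: components of {Cover,Ring} -> Arm = 2*4 = 8.
Iteration 3: no further components; recursion stops.

Arm, Bearing, Cover, Ring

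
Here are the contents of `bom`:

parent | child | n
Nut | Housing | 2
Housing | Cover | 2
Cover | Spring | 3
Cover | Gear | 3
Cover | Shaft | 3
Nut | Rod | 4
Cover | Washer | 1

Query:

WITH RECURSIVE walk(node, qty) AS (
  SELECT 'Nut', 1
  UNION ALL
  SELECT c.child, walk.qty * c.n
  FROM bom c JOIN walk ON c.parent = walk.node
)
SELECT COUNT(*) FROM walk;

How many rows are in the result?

Base: (Nut, qty=1).
Iteration 1: components of {Nut} -> Housing = 1*2 = 2, Rod = 1*4 = 4.
Iteration 2: components of {Housing,Rod} -> Cover = 2*2 = 4.
Iteration 3: components of {Cover} -> Gear = 4*3 = 12, Shaft = 4*3 = 12, Spring = 4*3 = 12, Washer = 4*1 = 4.
Iteration 4: no further components; recursion stops.
Total rows emitted: 8.

8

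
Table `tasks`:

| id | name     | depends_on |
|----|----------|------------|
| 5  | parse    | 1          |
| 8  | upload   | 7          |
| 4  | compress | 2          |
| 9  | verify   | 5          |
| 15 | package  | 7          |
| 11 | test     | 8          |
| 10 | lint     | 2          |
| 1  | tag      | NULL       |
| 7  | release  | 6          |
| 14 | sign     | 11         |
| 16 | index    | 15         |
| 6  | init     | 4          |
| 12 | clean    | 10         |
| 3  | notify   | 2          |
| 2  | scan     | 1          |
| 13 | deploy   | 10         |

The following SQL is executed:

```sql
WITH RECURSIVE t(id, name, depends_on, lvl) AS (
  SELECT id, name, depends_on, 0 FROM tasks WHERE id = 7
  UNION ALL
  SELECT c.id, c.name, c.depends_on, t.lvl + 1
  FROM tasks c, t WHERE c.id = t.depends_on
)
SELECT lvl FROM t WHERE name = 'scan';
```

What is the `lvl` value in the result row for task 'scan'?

3

Base: id=7 (release), depends_on=6, lvl 0.
Iteration 1: join on id=6 -> init (id 6, depends_on=4, lvl 1).
Iteration 2: join on id=4 -> compress (id 4, depends_on=2, lvl 2).
Iteration 3: join on id=2 -> scan (id 2, depends_on=1, lvl 3).
Iteration 4: join on id=1 -> tag (id 1, depends_on=NULL, lvl 4).
Iteration 5: depends_on is NULL; no match; recursion stops.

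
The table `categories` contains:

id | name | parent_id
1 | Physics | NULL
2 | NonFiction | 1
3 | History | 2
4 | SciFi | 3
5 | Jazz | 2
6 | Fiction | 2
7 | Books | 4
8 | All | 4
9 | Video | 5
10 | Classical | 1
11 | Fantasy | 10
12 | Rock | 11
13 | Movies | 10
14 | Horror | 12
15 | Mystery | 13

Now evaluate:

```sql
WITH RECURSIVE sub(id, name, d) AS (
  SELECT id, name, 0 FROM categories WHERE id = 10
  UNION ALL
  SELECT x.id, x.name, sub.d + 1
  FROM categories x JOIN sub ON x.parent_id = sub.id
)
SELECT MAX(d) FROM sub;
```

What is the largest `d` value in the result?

Base: id=10 (Classical) at d 0.
Iteration 1: rows with parent_id in {10} -> Fantasy (id 11, d 1), Movies (id 13, d 1).
Iteration 2: rows with parent_id in {11,13} -> Rock (id 12, d 2), Mystery (id 15, d 2).
Iteration 3: rows with parent_id in {12,15} -> Horror (id 14, d 3).
Iteration 4: no rows with parent_id in {14}; recursion stops.
d values: 0, 1, 1, 2, 2, 3; the maximum is 3.

3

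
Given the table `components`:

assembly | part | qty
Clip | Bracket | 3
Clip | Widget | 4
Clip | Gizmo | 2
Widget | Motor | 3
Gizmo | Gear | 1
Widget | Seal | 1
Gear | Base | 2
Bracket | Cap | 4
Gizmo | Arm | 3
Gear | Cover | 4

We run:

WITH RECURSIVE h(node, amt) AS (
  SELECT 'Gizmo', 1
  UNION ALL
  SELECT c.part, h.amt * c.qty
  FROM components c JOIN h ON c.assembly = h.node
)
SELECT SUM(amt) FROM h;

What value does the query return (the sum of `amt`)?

Base: (Gizmo, amt=1).
Iteration 1: components of {Gizmo} -> Arm = 1*3 = 3, Gear = 1*1 = 1.
Iteration 2: components of {Arm,Gear} -> Base = 1*2 = 2, Cover = 1*4 = 4.
Iteration 3: no further components; recursion stops.
SUM(amt) = 1 + 1 + 3 + 2 + 4 = 11.

11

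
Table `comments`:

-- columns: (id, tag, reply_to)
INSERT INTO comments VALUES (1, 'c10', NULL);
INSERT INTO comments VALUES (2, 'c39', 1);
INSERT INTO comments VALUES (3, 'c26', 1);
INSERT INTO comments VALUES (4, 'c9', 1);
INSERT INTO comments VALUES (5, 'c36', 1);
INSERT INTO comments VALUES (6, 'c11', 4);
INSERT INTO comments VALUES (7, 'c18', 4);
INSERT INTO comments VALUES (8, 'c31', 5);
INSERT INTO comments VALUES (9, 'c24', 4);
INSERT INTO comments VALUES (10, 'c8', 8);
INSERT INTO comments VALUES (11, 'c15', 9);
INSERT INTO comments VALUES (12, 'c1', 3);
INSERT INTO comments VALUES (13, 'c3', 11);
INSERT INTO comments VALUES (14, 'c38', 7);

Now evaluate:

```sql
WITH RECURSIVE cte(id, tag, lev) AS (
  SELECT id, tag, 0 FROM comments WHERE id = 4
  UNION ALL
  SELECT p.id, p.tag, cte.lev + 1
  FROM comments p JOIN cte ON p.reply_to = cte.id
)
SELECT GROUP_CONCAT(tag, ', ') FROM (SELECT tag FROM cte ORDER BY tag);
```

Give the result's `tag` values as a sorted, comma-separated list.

Base: id=4 (c9) at lev 0.
Iteration 1: rows with reply_to in {4} -> c11 (id 6, lev 1), c18 (id 7, lev 1), c24 (id 9, lev 1).
Iteration 2: rows with reply_to in {6,7,9} -> c15 (id 11, lev 2), c38 (id 14, lev 2).
Iteration 3: rows with reply_to in {11,14} -> c3 (id 13, lev 3).
Iteration 4: no rows with reply_to in {13}; recursion stops.

c11, c15, c18, c24, c3, c38, c9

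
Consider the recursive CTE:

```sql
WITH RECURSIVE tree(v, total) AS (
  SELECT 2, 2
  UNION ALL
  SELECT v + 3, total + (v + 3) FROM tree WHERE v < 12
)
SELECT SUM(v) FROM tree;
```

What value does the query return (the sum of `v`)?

Base: v=2, total=2.
Iteration 1: 2 < 12 holds -> v = 2 + 3 = 5, total = 2 + 5 = 7.
Iteration 2: 5 < 12 holds -> v = 5 + 3 = 8, total = 7 + 8 = 15.
Iteration 3: 8 < 12 holds -> v = 8 + 3 = 11, total = 15 + 11 = 26.
Iteration 4: 11 < 12 holds -> v = 11 + 3 = 14, total = 26 + 14 = 40.
Iteration 5: 14 < 12 fails; recursion stops.
SUM(v) = 2 + 5 + 8 + 11 + 14 = 40.

40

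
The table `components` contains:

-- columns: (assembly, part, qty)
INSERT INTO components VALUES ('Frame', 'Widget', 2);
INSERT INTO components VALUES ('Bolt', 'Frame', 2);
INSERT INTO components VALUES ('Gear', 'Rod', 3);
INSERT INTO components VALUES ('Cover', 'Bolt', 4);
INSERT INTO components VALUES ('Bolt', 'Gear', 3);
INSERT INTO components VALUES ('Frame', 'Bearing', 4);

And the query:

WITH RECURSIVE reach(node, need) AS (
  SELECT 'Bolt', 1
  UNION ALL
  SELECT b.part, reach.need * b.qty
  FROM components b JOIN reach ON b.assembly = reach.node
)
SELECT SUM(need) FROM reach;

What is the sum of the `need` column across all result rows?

27

Base: (Bolt, need=1).
Iteration 1: components of {Bolt} -> Frame = 1*2 = 2, Gear = 1*3 = 3.
Iteration 2: components of {Frame,Gear} -> Bearing = 2*4 = 8, Rod = 3*3 = 9, Widget = 2*2 = 4.
Iteration 3: no further components; recursion stops.
SUM(need) = 1 + 2 + 3 + 4 + 8 + 9 = 27.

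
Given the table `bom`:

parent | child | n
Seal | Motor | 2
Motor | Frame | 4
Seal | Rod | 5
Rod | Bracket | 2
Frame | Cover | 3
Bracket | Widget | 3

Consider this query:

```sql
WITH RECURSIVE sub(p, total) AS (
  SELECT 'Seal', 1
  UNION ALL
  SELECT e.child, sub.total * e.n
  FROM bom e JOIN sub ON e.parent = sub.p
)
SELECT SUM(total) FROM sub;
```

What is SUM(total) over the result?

Base: (Seal, total=1).
Iteration 1: components of {Seal} -> Motor = 1*2 = 2, Rod = 1*5 = 5.
Iteration 2: components of {Motor,Rod} -> Bracket = 5*2 = 10, Frame = 2*4 = 8.
Iteration 3: components of {Bracket,Frame} -> Cover = 8*3 = 24, Widget = 10*3 = 30.
Iteration 4: no further components; recursion stops.
SUM(total) = 1 + 2 + 5 + 8 + 10 + 24 + 30 = 80.

80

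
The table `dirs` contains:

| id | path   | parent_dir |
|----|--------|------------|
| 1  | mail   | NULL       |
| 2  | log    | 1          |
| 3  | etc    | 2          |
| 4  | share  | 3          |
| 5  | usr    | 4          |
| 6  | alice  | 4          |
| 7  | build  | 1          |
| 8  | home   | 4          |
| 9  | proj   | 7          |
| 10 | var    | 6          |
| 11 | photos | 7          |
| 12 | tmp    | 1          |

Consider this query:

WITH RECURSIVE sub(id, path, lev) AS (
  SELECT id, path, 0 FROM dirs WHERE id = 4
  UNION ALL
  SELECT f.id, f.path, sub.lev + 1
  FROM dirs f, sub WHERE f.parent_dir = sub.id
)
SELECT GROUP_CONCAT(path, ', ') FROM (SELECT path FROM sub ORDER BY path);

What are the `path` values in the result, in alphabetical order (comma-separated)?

Base: id=4 (share) at lev 0.
Iteration 1: rows with parent_dir in {4} -> usr (id 5, lev 1), alice (id 6, lev 1), home (id 8, lev 1).
Iteration 2: rows with parent_dir in {5,6,8} -> var (id 10, lev 2).
Iteration 3: no rows with parent_dir in {10}; recursion stops.

alice, home, share, usr, var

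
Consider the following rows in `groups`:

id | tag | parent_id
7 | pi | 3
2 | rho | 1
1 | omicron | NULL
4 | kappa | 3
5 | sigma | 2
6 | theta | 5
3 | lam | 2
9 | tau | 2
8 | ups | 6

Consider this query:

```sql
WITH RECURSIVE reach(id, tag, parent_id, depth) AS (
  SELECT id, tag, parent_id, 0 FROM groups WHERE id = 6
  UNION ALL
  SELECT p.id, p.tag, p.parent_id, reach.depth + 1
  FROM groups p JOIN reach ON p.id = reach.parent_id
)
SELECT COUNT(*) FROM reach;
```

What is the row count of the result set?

4

Base: id=6 (theta), parent_id=5, depth 0.
Iteration 1: join on id=5 -> sigma (id 5, parent_id=2, depth 1).
Iteration 2: join on id=2 -> rho (id 2, parent_id=1, depth 2).
Iteration 3: join on id=1 -> omicron (id 1, parent_id=NULL, depth 3).
Iteration 4: parent_id is NULL; no match; recursion stops.
Total rows emitted: 4.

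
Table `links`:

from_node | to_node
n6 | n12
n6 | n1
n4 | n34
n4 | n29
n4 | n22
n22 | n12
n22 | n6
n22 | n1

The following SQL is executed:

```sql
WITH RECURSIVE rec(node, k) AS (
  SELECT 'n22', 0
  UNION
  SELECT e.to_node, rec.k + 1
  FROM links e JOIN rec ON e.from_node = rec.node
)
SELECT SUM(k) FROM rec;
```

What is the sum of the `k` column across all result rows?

7

Base: (n22, k=0).
Iteration 1: edges from {n22} -> (n1, k=1), (n12, k=1), (n6, k=1).
Iteration 2: edges from {n1,n12,n6} -> (n1, k=2), (n12, k=2).
Iteration 3: no outgoing edges from {n1,n12}; recursion stops.
SUM(k) = 0 + 1 + 1 + 1 + 2 + 2 = 7.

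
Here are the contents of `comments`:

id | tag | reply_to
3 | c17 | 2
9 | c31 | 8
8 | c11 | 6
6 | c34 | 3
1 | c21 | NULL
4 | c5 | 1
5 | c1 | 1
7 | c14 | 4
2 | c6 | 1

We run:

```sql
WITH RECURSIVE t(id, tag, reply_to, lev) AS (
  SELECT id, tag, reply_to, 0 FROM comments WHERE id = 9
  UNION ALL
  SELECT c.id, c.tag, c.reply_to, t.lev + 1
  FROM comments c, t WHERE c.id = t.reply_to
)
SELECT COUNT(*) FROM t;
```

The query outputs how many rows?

Base: id=9 (c31), reply_to=8, lev 0.
Iteration 1: join on id=8 -> c11 (id 8, reply_to=6, lev 1).
Iteration 2: join on id=6 -> c34 (id 6, reply_to=3, lev 2).
Iteration 3: join on id=3 -> c17 (id 3, reply_to=2, lev 3).
Iteration 4: join on id=2 -> c6 (id 2, reply_to=1, lev 4).
Iteration 5: join on id=1 -> c21 (id 1, reply_to=NULL, lev 5).
Iteration 6: reply_to is NULL; no match; recursion stops.
Total rows emitted: 6.

6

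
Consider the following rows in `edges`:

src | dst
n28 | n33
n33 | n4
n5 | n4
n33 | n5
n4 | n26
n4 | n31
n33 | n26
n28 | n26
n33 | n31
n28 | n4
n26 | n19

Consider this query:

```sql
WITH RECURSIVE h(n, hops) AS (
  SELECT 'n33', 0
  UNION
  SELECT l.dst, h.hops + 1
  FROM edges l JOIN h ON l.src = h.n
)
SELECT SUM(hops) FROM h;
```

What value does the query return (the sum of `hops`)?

Base: (n33, hops=0).
Iteration 1: edges from {n33} -> (n26, hops=1), (n31, hops=1), (n4, hops=1), (n5, hops=1).
Iteration 2: edges from {n26,n31,n4,n5} -> (n19, hops=2), (n26, hops=2), (n31, hops=2), (n4, hops=2).
Iteration 3: edges from {n19,n26,n31,n4} -> (n19, hops=3), (n26, hops=3), (n31, hops=3).
Iteration 4: edges from {n19,n26,n31} -> (n19, hops=4).
Iteration 5: no outgoing edges from {n19}; recursion stops.
SUM(hops) = 0 + 1 + 1 + 1 + 1 + 2 + 2 + 2 + 2 + 3 + 3 + 3 + 4 = 25.

25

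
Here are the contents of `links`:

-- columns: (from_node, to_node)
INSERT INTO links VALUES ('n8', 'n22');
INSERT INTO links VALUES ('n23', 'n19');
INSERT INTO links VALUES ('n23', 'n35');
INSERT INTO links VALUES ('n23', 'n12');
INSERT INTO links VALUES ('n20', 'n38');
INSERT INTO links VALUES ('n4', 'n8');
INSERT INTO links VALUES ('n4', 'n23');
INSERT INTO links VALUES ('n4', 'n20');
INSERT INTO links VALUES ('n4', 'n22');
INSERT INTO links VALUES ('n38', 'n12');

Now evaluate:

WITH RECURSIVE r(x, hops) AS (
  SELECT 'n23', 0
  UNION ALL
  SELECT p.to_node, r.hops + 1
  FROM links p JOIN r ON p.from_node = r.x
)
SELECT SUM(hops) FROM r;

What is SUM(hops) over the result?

3

Base: (n23, hops=0).
Iteration 1: edges from {n23} -> (n12, hops=1), (n19, hops=1), (n35, hops=1).
Iteration 2: no outgoing edges from {n12,n19,n35}; recursion stops.
SUM(hops) = 0 + 1 + 1 + 1 = 3.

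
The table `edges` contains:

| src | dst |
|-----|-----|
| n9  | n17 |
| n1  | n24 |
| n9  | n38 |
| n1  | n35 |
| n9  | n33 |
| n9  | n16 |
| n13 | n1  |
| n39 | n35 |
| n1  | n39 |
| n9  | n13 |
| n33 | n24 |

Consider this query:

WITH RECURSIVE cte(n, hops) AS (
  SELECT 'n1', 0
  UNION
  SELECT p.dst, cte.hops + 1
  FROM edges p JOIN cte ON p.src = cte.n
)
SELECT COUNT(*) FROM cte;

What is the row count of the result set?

5

Base: (n1, hops=0).
Iteration 1: edges from {n1} -> (n24, hops=1), (n35, hops=1), (n39, hops=1).
Iteration 2: edges from {n24,n35,n39} -> (n35, hops=2).
Iteration 3: no outgoing edges from {n35}; recursion stops.
Total rows emitted: 5.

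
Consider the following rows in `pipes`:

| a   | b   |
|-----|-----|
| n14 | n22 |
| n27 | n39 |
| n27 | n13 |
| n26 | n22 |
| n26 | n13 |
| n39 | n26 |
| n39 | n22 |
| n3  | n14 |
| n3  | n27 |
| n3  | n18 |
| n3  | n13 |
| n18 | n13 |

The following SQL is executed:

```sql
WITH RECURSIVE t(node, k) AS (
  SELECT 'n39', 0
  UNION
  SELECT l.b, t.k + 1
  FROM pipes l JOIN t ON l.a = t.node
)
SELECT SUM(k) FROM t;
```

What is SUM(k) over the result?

Base: (n39, k=0).
Iteration 1: edges from {n39} -> (n22, k=1), (n26, k=1).
Iteration 2: edges from {n22,n26} -> (n13, k=2), (n22, k=2).
Iteration 3: no outgoing edges from {n13,n22}; recursion stops.
SUM(k) = 0 + 1 + 1 + 2 + 2 = 6.

6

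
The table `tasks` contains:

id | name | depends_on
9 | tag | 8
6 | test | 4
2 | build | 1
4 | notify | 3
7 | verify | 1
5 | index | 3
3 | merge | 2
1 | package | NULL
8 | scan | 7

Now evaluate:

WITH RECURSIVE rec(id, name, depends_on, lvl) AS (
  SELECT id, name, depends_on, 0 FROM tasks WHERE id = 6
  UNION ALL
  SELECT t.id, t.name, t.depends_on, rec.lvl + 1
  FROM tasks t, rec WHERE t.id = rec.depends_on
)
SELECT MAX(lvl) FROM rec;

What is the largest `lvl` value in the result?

Base: id=6 (test), depends_on=4, lvl 0.
Iteration 1: join on id=4 -> notify (id 4, depends_on=3, lvl 1).
Iteration 2: join on id=3 -> merge (id 3, depends_on=2, lvl 2).
Iteration 3: join on id=2 -> build (id 2, depends_on=1, lvl 3).
Iteration 4: join on id=1 -> package (id 1, depends_on=NULL, lvl 4).
Iteration 5: depends_on is NULL; no match; recursion stops.
lvl values: 0, 1, 2, 3, 4; the maximum is 4.

4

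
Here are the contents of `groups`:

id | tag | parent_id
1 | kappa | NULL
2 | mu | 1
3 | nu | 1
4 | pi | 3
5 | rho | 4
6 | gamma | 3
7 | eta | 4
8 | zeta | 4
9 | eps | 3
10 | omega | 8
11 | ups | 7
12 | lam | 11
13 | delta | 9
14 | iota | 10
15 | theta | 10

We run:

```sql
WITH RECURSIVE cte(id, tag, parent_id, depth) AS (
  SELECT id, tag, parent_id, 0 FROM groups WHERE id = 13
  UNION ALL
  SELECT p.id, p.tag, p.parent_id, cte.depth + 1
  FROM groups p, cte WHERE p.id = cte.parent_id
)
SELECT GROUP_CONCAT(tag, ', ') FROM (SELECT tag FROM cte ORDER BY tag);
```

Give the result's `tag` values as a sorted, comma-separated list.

Base: id=13 (delta), parent_id=9, depth 0.
Iteration 1: join on id=9 -> eps (id 9, parent_id=3, depth 1).
Iteration 2: join on id=3 -> nu (id 3, parent_id=1, depth 2).
Iteration 3: join on id=1 -> kappa (id 1, parent_id=NULL, depth 3).
Iteration 4: parent_id is NULL; no match; recursion stops.

delta, eps, kappa, nu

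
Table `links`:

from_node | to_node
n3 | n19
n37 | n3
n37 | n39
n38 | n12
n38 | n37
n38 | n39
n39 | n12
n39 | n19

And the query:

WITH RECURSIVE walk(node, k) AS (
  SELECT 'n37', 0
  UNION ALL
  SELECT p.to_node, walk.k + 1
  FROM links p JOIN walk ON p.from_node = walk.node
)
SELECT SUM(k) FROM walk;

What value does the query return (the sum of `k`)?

Base: (n37, k=0).
Iteration 1: edges from {n37} -> (n3, k=1), (n39, k=1).
Iteration 2: edges from {n3,n39} -> (n12, k=2), (n19, k=2) x2. [UNION ALL keeps all 3 new rows, including repeats]
Iteration 3: no outgoing edges from {n12,n19}; recursion stops.
SUM(k) = 0 + 1 + 1 + 2 + 2 + 2 = 8.

8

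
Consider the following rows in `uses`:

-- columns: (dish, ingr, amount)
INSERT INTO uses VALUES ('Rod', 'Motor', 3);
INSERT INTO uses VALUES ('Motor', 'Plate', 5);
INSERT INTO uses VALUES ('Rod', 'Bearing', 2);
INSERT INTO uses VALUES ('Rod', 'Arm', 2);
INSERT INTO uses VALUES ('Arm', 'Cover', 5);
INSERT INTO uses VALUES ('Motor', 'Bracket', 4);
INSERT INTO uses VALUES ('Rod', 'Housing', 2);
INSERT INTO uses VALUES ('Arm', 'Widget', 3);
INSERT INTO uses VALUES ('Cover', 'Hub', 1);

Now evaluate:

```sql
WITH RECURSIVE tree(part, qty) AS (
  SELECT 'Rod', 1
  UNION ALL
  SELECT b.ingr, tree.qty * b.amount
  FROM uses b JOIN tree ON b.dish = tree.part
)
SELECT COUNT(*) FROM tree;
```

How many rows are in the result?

10

Base: (Rod, qty=1).
Iteration 1: components of {Rod} -> Arm = 1*2 = 2, Bearing = 1*2 = 2, Housing = 1*2 = 2, Motor = 1*3 = 3.
Iteration 2: components of {Arm,Bearing,Housing,Motor} -> Bracket = 3*4 = 12, Cover = 2*5 = 10, Plate = 3*5 = 15, Widget = 2*3 = 6.
Iteration 3: components of {Bracket,Cover,Plate,Widget} -> Hub = 10*1 = 10.
Iteration 4: no further components; recursion stops.
Total rows emitted: 10.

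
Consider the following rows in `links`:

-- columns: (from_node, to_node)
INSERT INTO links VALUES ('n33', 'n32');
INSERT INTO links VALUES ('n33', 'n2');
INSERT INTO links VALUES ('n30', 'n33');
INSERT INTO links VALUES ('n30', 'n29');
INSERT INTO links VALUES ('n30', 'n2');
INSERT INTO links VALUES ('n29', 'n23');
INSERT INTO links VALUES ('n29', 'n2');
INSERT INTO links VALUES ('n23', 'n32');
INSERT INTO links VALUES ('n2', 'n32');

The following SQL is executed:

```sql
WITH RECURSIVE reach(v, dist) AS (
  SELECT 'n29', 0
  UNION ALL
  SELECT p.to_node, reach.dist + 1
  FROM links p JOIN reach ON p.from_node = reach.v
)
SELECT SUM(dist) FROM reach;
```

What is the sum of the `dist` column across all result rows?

6

Base: (n29, dist=0).
Iteration 1: edges from {n29} -> (n2, dist=1), (n23, dist=1).
Iteration 2: edges from {n2,n23} -> (n32, dist=2) x2. [UNION ALL keeps all 2 new rows, including repeats]
Iteration 3: no outgoing edges from {n32}; recursion stops.
SUM(dist) = 0 + 1 + 1 + 2 + 2 = 6.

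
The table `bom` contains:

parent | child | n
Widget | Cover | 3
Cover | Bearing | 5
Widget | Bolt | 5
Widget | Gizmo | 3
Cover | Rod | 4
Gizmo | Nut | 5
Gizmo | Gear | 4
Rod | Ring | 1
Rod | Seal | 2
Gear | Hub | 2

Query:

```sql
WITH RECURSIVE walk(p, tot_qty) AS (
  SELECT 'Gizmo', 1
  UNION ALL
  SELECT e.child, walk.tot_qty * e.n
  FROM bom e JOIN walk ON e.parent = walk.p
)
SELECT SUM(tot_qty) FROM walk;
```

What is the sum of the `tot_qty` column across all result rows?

18

Base: (Gizmo, tot_qty=1).
Iteration 1: components of {Gizmo} -> Gear = 1*4 = 4, Nut = 1*5 = 5.
Iteration 2: components of {Gear,Nut} -> Hub = 4*2 = 8.
Iteration 3: no further components; recursion stops.
SUM(tot_qty) = 1 + 5 + 4 + 8 = 18.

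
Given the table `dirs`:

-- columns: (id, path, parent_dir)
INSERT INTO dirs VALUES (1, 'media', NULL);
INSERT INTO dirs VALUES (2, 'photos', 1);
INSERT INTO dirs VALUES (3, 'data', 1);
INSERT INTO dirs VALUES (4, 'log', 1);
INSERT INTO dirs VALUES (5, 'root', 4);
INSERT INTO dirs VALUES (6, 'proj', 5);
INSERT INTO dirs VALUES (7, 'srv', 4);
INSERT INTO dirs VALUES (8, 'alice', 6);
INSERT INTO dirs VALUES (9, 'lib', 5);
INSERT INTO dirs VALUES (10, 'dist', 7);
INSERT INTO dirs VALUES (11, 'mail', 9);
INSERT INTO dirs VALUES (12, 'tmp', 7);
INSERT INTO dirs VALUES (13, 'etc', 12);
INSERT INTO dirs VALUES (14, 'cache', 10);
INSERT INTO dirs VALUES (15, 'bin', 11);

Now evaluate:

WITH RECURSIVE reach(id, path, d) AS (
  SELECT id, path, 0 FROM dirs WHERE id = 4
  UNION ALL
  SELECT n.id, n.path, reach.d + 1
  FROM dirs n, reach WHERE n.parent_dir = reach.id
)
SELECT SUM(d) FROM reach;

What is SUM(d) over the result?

Base: id=4 (log) at d 0.
Iteration 1: rows with parent_dir in {4} -> root (id 5, d 1), srv (id 7, d 1).
Iteration 2: rows with parent_dir in {5,7} -> proj (id 6, d 2), lib (id 9, d 2), dist (id 10, d 2), tmp (id 12, d 2).
Iteration 3: rows with parent_dir in {6,9,10,12} -> alice (id 8, d 3), mail (id 11, d 3), etc (id 13, d 3), cache (id 14, d 3).
Iteration 4: rows with parent_dir in {8,11,13,14} -> bin (id 15, d 4).
Iteration 5: no rows with parent_dir in {15}; recursion stops.
SUM(d) = 0 + 1 + 1 + 2 + 2 + 2 + 2 + 3 + 3 + 3 + 3 + 4 = 26.

26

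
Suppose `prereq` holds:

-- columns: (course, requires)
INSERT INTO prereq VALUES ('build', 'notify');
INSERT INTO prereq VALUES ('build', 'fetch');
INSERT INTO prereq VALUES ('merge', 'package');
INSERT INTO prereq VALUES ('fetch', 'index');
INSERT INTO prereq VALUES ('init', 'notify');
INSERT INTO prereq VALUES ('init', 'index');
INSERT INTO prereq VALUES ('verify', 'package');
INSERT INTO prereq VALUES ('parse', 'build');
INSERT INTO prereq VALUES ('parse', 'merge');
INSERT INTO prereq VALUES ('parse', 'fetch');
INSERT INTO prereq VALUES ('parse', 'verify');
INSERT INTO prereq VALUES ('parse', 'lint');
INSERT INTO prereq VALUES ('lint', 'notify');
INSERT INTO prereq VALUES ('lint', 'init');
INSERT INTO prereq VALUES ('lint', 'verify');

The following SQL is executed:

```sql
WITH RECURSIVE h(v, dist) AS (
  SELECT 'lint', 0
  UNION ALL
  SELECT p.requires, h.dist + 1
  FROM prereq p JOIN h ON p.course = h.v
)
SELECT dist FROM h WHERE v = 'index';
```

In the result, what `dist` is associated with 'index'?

Base: (lint, dist=0).
Iteration 1: edges from {lint} -> (init, dist=1), (notify, dist=1), (verify, dist=1).
Iteration 2: edges from {init,notify,verify} -> (index, dist=2), (notify, dist=2), (package, dist=2).
Iteration 3: no outgoing edges from {index,notify,package}; recursion stops.

2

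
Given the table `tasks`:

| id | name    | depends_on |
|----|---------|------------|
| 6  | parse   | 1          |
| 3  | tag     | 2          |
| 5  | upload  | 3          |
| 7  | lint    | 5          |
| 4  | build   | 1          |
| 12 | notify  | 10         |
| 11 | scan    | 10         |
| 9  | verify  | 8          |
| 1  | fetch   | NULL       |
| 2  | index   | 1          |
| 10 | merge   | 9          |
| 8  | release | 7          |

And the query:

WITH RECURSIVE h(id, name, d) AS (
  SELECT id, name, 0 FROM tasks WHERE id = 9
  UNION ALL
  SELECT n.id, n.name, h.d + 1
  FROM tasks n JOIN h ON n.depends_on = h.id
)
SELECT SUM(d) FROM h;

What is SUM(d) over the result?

Base: id=9 (verify) at d 0.
Iteration 1: rows with depends_on in {9} -> merge (id 10, d 1).
Iteration 2: rows with depends_on in {10} -> scan (id 11, d 2), notify (id 12, d 2).
Iteration 3: no rows with depends_on in {11,12}; recursion stops.
SUM(d) = 0 + 1 + 2 + 2 = 5.

5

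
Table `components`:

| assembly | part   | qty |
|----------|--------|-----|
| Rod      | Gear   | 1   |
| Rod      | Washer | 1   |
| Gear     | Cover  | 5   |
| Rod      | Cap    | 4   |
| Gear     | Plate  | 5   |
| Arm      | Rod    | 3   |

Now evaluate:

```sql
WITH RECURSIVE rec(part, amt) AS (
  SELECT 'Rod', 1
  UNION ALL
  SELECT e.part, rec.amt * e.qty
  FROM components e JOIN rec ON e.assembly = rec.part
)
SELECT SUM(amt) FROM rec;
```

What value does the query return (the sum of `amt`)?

Base: (Rod, amt=1).
Iteration 1: components of {Rod} -> Cap = 1*4 = 4, Gear = 1*1 = 1, Washer = 1*1 = 1.
Iteration 2: components of {Cap,Gear,Washer} -> Cover = 1*5 = 5, Plate = 1*5 = 5.
Iteration 3: no further components; recursion stops.
SUM(amt) = 1 + 4 + 1 + 1 + 5 + 5 = 17.

17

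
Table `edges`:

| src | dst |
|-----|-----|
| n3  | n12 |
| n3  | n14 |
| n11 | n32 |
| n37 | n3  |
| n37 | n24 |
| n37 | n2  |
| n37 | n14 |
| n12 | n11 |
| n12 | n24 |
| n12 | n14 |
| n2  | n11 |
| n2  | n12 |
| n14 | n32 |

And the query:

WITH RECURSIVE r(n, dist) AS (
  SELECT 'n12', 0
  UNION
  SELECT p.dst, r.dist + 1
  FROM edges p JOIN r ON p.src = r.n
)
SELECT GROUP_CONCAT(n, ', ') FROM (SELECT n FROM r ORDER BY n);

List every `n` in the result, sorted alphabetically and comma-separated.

Base: (n12, dist=0).
Iteration 1: edges from {n12} -> (n11, dist=1), (n14, dist=1), (n24, dist=1).
Iteration 2: edges from {n11,n14,n24} -> (n32, dist=2). [UNION drops 1 duplicate row(s)]
Iteration 3: no outgoing edges from {n32}; recursion stops.

n11, n12, n14, n24, n32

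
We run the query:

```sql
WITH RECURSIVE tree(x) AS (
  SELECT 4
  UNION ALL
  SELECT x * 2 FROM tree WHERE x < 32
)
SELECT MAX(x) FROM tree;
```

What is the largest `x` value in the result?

32

Base: x=4.
Iteration 1: 4 < 32 holds -> x = 4 * 2 = 8.
Iteration 2: 8 < 32 holds -> x = 8 * 2 = 16.
Iteration 3: 16 < 32 holds -> x = 16 * 2 = 32.
Iteration 4: 32 < 32 fails; recursion stops.
x values: 4, 8, 16, 32; the maximum is 32.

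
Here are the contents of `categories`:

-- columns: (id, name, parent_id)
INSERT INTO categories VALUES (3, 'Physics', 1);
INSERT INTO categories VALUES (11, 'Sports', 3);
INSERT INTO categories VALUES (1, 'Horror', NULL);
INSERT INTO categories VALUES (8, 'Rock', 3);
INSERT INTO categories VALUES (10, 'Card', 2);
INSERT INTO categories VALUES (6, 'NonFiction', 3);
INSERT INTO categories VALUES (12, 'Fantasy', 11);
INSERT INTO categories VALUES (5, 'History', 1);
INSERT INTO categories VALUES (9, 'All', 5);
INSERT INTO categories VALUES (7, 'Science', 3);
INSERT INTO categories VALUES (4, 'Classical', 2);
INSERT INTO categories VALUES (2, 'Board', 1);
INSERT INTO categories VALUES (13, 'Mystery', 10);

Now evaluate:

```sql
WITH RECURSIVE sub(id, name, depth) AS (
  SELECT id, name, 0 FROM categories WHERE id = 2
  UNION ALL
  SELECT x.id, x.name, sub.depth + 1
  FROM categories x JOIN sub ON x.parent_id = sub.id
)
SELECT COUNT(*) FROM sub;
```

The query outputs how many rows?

Base: id=2 (Board) at depth 0.
Iteration 1: rows with parent_id in {2} -> Classical (id 4, depth 1), Card (id 10, depth 1).
Iteration 2: rows with parent_id in {4,10} -> Mystery (id 13, depth 2).
Iteration 3: no rows with parent_id in {13}; recursion stops.
Total rows emitted: 4.

4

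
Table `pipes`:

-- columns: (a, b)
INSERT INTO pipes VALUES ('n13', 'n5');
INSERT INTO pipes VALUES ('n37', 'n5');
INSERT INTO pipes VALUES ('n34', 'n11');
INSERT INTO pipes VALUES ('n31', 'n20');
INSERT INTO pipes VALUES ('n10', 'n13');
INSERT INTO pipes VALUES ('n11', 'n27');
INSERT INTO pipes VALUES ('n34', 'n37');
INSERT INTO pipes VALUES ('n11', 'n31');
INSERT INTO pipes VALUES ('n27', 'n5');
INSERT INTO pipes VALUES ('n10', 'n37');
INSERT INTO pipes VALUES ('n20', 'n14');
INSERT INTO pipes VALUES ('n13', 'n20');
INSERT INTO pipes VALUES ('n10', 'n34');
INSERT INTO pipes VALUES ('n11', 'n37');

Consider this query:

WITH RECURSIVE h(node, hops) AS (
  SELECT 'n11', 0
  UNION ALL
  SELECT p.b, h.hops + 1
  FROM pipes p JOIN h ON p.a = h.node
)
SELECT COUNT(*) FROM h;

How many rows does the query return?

8

Base: (n11, hops=0).
Iteration 1: edges from {n11} -> (n27, hops=1), (n31, hops=1), (n37, hops=1).
Iteration 2: edges from {n27,n31,n37} -> (n20, hops=2), (n5, hops=2) x2. [UNION ALL keeps all 3 new rows, including repeats]
Iteration 3: edges from {n20,n5} -> (n14, hops=3).
Iteration 4: no outgoing edges from {n14}; recursion stops.
Total rows emitted: 8.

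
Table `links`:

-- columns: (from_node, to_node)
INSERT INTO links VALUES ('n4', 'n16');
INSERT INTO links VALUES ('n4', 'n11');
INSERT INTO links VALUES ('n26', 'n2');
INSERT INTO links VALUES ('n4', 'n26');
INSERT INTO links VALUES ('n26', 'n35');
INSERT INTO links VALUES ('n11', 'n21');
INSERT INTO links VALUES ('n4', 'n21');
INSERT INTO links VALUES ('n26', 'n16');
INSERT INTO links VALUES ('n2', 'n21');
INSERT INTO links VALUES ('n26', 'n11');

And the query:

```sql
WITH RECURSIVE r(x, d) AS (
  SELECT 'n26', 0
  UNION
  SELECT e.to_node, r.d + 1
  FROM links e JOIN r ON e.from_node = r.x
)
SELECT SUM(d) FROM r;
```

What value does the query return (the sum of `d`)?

Base: (n26, d=0).
Iteration 1: edges from {n26} -> (n11, d=1), (n16, d=1), (n2, d=1), (n35, d=1).
Iteration 2: edges from {n11,n16,n2,n35} -> (n21, d=2). [UNION drops 1 duplicate row(s)]
Iteration 3: no outgoing edges from {n21}; recursion stops.
SUM(d) = 0 + 1 + 1 + 1 + 1 + 2 = 6.

6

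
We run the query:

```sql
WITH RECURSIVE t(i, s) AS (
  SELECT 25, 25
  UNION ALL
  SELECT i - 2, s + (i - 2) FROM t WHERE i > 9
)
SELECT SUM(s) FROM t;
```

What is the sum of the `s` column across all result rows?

885

Base: i=25, s=25.
Iteration 1: 25 > 9 holds -> i = 25 - 2 = 23, s = 25 + 23 = 48.
Iteration 2: 23 > 9 holds -> i = 23 - 2 = 21, s = 48 + 21 = 69.
Iteration 3: 21 > 9 holds -> i = 21 - 2 = 19, s = 69 + 19 = 88.
Iteration 4: 19 > 9 holds -> i = 19 - 2 = 17, s = 88 + 17 = 105.
Iteration 5: 17 > 9 holds -> i = 17 - 2 = 15, s = 105 + 15 = 120.
Iteration 6: 15 > 9 holds -> i = 15 - 2 = 13, s = 120 + 13 = 133.
Iteration 7: 13 > 9 holds -> i = 13 - 2 = 11, s = 133 + 11 = 144.
Iteration 8: 11 > 9 holds -> i = 11 - 2 = 9, s = 144 + 9 = 153.
Iteration 9: 9 > 9 fails; recursion stops.
SUM(s) = 25 + 48 + 69 + 88 + 105 + 120 + 133 + 144 + 153 = 885.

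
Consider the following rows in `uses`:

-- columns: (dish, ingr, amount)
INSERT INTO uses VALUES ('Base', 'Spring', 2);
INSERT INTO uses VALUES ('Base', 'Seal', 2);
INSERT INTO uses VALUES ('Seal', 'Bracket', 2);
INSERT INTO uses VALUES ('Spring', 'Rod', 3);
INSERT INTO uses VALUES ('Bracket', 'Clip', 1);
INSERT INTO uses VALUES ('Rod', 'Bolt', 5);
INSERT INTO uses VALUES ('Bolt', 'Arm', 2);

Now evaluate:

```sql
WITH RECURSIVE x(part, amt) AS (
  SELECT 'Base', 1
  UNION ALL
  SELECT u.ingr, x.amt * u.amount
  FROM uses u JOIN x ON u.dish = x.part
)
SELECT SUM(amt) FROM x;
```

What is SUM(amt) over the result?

109

Base: (Base, amt=1).
Iteration 1: components of {Base} -> Seal = 1*2 = 2, Spring = 1*2 = 2.
Iteration 2: components of {Seal,Spring} -> Bracket = 2*2 = 4, Rod = 2*3 = 6.
Iteration 3: components of {Bracket,Rod} -> Bolt = 6*5 = 30, Clip = 4*1 = 4.
Iteration 4: components of {Bolt,Clip} -> Arm = 30*2 = 60.
Iteration 5: no further components; recursion stops.
SUM(amt) = 1 + 2 + 2 + 6 + 4 + 30 + 4 + 60 = 109.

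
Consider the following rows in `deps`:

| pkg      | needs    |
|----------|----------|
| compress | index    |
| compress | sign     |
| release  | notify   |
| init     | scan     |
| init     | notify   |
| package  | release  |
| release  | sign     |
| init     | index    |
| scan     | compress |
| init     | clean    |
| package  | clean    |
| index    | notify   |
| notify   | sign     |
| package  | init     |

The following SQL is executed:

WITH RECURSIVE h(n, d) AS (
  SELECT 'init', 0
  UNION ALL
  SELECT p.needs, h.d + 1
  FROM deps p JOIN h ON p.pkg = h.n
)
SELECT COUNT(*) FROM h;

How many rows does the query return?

Base: (init, d=0).
Iteration 1: edges from {init} -> (clean, d=1), (index, d=1), (notify, d=1), (scan, d=1).
Iteration 2: edges from {clean,index,notify,scan} -> (compress, d=2), (notify, d=2), (sign, d=2).
Iteration 3: edges from {compress,notify,sign} -> (index, d=3), (sign, d=3) x2. [UNION ALL keeps all 3 new rows, including repeats]
Iteration 4: edges from {index,sign} -> (notify, d=4).
Iteration 5: edges from {notify} -> (sign, d=5).
Iteration 6: no outgoing edges from {sign}; recursion stops.
Total rows emitted: 13.

13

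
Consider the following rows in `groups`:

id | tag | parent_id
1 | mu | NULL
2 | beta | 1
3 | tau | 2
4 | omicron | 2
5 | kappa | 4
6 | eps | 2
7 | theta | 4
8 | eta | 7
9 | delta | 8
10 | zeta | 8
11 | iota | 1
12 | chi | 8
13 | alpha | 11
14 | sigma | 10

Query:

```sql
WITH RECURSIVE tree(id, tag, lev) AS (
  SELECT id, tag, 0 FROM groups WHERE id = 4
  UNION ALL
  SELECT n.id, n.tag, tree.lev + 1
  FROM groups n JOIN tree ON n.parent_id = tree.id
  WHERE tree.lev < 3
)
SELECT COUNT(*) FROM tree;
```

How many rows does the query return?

7

Base: id=4 (omicron) at lev 0.
Iteration 1: rows with parent_id in {4} -> kappa (id 5, lev 1), theta (id 7, lev 1).
Iteration 2: rows with parent_id in {5,7} -> eta (id 8, lev 2).
Iteration 3: rows with parent_id in {8} -> delta (id 9, lev 3), zeta (id 10, lev 3), chi (id 12, lev 3).
Iteration 4: lev < 3 fails for all current rows; recursion stops.
Total rows emitted: 7.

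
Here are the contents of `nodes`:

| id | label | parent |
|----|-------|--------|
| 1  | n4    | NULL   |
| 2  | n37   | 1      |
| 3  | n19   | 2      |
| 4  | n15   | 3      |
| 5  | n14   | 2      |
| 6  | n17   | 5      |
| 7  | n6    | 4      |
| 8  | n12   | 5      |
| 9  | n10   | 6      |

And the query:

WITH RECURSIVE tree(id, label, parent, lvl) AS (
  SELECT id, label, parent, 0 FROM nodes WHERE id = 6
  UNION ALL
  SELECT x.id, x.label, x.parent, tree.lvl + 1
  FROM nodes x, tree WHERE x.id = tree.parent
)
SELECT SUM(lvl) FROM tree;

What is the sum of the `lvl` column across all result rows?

6

Base: id=6 (n17), parent=5, lvl 0.
Iteration 1: join on id=5 -> n14 (id 5, parent=2, lvl 1).
Iteration 2: join on id=2 -> n37 (id 2, parent=1, lvl 2).
Iteration 3: join on id=1 -> n4 (id 1, parent=NULL, lvl 3).
Iteration 4: parent is NULL; no match; recursion stops.
SUM(lvl) = 0 + 1 + 2 + 3 = 6.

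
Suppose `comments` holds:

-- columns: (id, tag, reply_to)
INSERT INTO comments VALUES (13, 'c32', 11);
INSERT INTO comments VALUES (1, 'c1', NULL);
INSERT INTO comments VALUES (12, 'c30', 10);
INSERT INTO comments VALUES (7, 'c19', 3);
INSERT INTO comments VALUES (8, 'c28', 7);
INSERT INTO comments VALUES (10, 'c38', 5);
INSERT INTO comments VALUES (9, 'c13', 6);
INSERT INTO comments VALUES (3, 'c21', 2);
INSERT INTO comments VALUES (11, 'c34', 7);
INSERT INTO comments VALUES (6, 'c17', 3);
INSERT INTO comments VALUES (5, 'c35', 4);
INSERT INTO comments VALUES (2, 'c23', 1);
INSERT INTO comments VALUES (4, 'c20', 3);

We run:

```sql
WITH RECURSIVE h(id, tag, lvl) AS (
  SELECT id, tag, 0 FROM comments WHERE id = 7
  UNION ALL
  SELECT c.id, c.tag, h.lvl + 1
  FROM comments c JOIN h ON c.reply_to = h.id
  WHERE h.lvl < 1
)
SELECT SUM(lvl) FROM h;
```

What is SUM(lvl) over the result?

Base: id=7 (c19) at lvl 0.
Iteration 1: rows with reply_to in {7} -> c28 (id 8, lvl 1), c34 (id 11, lvl 1).
Iteration 2: lvl < 1 fails for all current rows; recursion stops.
SUM(lvl) = 0 + 1 + 1 = 2.

2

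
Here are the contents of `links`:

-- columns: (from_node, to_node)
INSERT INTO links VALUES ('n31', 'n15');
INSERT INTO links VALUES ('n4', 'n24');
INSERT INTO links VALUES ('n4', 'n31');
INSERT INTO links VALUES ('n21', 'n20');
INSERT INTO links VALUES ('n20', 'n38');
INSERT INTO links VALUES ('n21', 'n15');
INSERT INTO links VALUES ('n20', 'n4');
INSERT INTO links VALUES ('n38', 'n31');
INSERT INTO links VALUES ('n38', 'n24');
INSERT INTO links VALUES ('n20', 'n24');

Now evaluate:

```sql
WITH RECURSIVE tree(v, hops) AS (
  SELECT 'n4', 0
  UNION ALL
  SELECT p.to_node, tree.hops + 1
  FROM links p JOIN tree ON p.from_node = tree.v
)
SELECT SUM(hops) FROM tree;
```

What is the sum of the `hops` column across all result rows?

Base: (n4, hops=0).
Iteration 1: edges from {n4} -> (n24, hops=1), (n31, hops=1).
Iteration 2: edges from {n24,n31} -> (n15, hops=2).
Iteration 3: no outgoing edges from {n15}; recursion stops.
SUM(hops) = 0 + 1 + 1 + 2 = 4.

4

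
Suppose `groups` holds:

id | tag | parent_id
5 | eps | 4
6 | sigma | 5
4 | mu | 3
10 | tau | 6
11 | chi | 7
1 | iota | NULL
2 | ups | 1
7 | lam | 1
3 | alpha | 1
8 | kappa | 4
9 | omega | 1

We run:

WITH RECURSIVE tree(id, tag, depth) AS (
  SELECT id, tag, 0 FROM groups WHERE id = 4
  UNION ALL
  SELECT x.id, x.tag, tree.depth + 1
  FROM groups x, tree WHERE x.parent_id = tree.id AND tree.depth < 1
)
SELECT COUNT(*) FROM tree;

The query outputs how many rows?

3

Base: id=4 (mu) at depth 0.
Iteration 1: rows with parent_id in {4} -> eps (id 5, depth 1), kappa (id 8, depth 1).
Iteration 2: depth < 1 fails for all current rows; recursion stops.
Total rows emitted: 3.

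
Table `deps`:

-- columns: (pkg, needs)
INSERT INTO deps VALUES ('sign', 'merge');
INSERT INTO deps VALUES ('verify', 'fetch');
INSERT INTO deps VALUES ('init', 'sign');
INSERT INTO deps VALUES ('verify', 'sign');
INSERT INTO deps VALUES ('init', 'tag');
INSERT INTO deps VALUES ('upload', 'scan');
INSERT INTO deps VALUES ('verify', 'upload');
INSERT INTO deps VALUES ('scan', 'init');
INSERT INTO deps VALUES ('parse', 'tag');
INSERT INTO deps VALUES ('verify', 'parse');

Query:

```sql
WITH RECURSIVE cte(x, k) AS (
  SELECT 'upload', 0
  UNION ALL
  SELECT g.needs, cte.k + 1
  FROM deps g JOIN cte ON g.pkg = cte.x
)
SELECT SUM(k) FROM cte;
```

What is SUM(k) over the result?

13

Base: (upload, k=0).
Iteration 1: edges from {upload} -> (scan, k=1).
Iteration 2: edges from {scan} -> (init, k=2).
Iteration 3: edges from {init} -> (sign, k=3), (tag, k=3).
Iteration 4: edges from {sign,tag} -> (merge, k=4).
Iteration 5: no outgoing edges from {merge}; recursion stops.
SUM(k) = 0 + 1 + 2 + 3 + 3 + 4 = 13.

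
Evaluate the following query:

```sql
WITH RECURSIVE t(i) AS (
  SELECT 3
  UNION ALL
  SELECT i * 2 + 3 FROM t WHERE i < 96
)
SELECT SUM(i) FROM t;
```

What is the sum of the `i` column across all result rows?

360

Base: i=3.
Iteration 1: 3 < 96 holds -> i = 3 * 2 + 3 = 9.
Iteration 2: 9 < 96 holds -> i = 9 * 2 + 3 = 21.
Iteration 3: 21 < 96 holds -> i = 21 * 2 + 3 = 45.
Iteration 4: 45 < 96 holds -> i = 45 * 2 + 3 = 93.
Iteration 5: 93 < 96 holds -> i = 93 * 2 + 3 = 189.
Iteration 6: 189 < 96 fails; recursion stops.
SUM(i) = 3 + 9 + 21 + 45 + 93 + 189 = 360.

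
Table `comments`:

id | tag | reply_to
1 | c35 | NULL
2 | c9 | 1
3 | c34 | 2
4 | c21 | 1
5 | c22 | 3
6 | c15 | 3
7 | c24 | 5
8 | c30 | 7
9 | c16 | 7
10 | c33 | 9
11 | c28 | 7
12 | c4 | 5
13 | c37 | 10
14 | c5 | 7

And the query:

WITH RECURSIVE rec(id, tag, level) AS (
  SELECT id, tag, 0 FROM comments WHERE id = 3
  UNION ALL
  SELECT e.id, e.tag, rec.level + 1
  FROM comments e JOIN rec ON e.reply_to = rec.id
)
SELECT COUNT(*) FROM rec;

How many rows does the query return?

Base: id=3 (c34) at level 0.
Iteration 1: rows with reply_to in {3} -> c22 (id 5, level 1), c15 (id 6, level 1).
Iteration 2: rows with reply_to in {5,6} -> c24 (id 7, level 2), c4 (id 12, level 2).
Iteration 3: rows with reply_to in {7,12} -> c30 (id 8, level 3), c16 (id 9, level 3), c28 (id 11, level 3), c5 (id 14, level 3).
Iteration 4: rows with reply_to in {8,9,11,14} -> c33 (id 10, level 4).
Iteration 5: rows with reply_to in {10} -> c37 (id 13, level 5).
Iteration 6: no rows with reply_to in {13}; recursion stops.
Total rows emitted: 11.

11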